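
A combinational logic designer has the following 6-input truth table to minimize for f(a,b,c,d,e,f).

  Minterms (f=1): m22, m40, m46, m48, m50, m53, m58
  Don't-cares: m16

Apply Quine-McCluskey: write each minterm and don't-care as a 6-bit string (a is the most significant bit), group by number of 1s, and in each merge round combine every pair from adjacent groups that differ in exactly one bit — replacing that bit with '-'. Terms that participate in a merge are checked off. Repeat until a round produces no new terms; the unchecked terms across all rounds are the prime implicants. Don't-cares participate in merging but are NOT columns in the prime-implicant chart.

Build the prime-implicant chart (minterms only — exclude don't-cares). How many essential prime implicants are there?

5

[col 0] 010000*, 010110, 101000, 101110, 110000*, 110010*, 110101, 111010*
[col 1] -10000, 11-010, 1100-0
Prime implicants: -10000, 010110, 101000, 101110, 11-010, 1100-0, 110101
PI chart (minterm → PIs covering it):
  22 | 010110  (sole → essential)
  40 | 101000  (sole → essential)
  46 | 101110  (sole → essential)
  48 | -10000,1100-0
  50 | 11-010,1100-0
  53 | 110101  (sole → essential)
  58 | 11-010  (sole → essential)
Essential prime implicants: 010110, 101000, 101110, 11-010, 110101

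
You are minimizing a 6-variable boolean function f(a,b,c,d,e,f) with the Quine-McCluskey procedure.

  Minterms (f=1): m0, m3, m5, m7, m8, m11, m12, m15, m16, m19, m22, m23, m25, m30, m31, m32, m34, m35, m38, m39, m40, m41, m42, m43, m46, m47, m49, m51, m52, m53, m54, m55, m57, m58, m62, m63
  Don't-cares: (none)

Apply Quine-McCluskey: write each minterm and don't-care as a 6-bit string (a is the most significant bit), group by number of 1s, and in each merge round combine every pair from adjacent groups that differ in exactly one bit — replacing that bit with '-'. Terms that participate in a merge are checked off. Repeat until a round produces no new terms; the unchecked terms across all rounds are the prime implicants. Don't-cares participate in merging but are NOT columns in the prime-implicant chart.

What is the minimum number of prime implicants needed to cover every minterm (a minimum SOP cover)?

13

size-2^0 implicants → 000000(✓)  000011(✓)  000101(✓)  000111(✓)  001000(✓)  001011(✓)  001100(✓)  001111(✓)  010000(✓)  010011(✓)  010110(✓)  010111(✓)  011001(✓)  011110(✓)  011111(✓)  100000(✓)  100010(✓)  100011(✓)  100110(✓)  100111(✓)  101000(✓)  101001(✓)  101010(✓)  101011(✓)  101110(✓)  101111(✓)  110001(✓)  110011(✓)  110100(✓)  110101(✓)  110110(✓)  110111(✓)  111001(✓)  111010(✓)  111110(✓)  111111(✓)
size-2^1 implicants → -00000(✓)  -00011(✓)  -00111(✓)  -01000(✓)  -01011(✓)  -01111(✓)  -10011(✓)  -10110(✓)  -10111(✓)  -11001  -11110(✓)  -11111(✓)  0-0000  0-0011(✓)  0-0111(✓)  0-1111(✓)  00-000(✓)  00-011(✓)  00-111(✓)  000-11(✓)  0001-1  001-00  001-11(✓)  01-110(✓)  01-111(✓)  010-11(✓)  01011-(✓)  01111-(✓)  1-0011(✓)  1-0110(✓)  1-0111(✓)  1-1001  1-1010(✓)  1-1110(✓)  1-1111(✓)  10-000(✓)  10-010(✓)  10-011(✓)  10-110(✓)  10-111(✓)  100-10(✓)  100-11(✓)  1000-0(✓)  10001-(✓)  10011-(✓)  101-10(✓)  101-11(✓)  1010-0(✓)  1010-1(✓)  10100-(✓)  10101-(✓)  10111-(✓)  11-001  11-110(✓)  11-111(✓)  110-01(✓)  110-11(✓)  1100-1(✓)  1101-0(✓)  1101-1(✓)  11010-(✓)  11011-(✓)  111-10(✓)  11111-(✓)
size-2^2 implicants → --0011(✓)  --0111(✓)  --1111(✓)  -0-000  -0-011(✓)  -0-111(✓)  -00-11(✓)  -01-11(✓)  -1-110(✓)  -1-111(✓)  -10-11(✓)  -1011-(✓)  -1111-(✓)  0--111(✓)  0-0-11(✓)  00--11(✓)  01-11-(✓)  1--110(✓)  1--111(✓)  1-0-11(✓)  1-011-(✓)  1-1-10  1-111-(✓)  10--10(✓)  10--11(✓)  10-0-0  10-01-(✓)  10-11-(✓)  100-1-(✓)  101-1-(✓)  1010--  11-11-(✓)  110--1  1101--
size-2^3 implicants → ---111  --0-11  -0--11  -1-11-  1--11-  10--1-
Unchecked terms (primes): ---111, --0-11, -0--11, -0-000, -1-11-, -11001, 0-0000, 0001-1, 001-00, 1--11-, 1-1-10, 1-1001, 10--1-, 10-0-0, 1010--, 11-001, 110--1, 1101--
Minterm coverage:
  m0 ⊆ -0-000,0-0000
  m3 ⊆ --0-11,-0--11
  m5 ⊆ 0001-1 [E]
  m7 ⊆ ---111,--0-11,-0--11,0001-1
  m8 ⊆ -0-000,001-00
  m11 ⊆ -0--11 [E]
  m12 ⊆ 001-00 [E]
  m15 ⊆ ---111,-0--11
  m16 ⊆ 0-0000 [E]
  m19 ⊆ --0-11 [E]
  m22 ⊆ -1-11- [E]
  m23 ⊆ ---111,--0-11,-1-11-
  m25 ⊆ -11001 [E]
  m30 ⊆ -1-11- [E]
  m31 ⊆ ---111,-1-11-
  m32 ⊆ -0-000,10-0-0
  m34 ⊆ 10--1-,10-0-0
  m35 ⊆ --0-11,-0--11,10--1-
  m38 ⊆ 1--11-,10--1-
  m39 ⊆ ---111,--0-11,-0--11,1--11-,10--1-
  m40 ⊆ -0-000,10-0-0,1010--
  m41 ⊆ 1-1001,1010--
  m42 ⊆ 1-1-10,10--1-,10-0-0,1010--
  m43 ⊆ -0--11,10--1-,1010--
  m46 ⊆ 1--11-,1-1-10,10--1-
  m47 ⊆ ---111,-0--11,1--11-,10--1-
  m49 ⊆ 11-001,110--1
  m51 ⊆ --0-11,110--1
  m52 ⊆ 1101-- [E]
  m53 ⊆ 110--1,1101--
  m54 ⊆ -1-11-,1--11-,1101--
  m55 ⊆ ---111,--0-11,-1-11-,1--11-,110--1,1101--
  m57 ⊆ -11001,1-1001,11-001
  m58 ⊆ 1-1-10 [E]
  m62 ⊆ -1-11-,1--11-,1-1-10
  m63 ⊆ ---111,-1-11-,1--11-
E = {--0-11, -0--11, -1-11-, -11001, 0-0000, 0001-1, 001-00, 1-1-10, 1101--}
Petrick residual → -0-000, 1-1001, 10--1-, 11-001
Cover = c'ef + b'ef + b'd'e'f' + bde + bcd'e'f + a'c'd'e'f' + a'b'c'df + a'b'ce'f' + acef' + acd'e'f + ab'e + abd'e'f + abc'd  |cover|=13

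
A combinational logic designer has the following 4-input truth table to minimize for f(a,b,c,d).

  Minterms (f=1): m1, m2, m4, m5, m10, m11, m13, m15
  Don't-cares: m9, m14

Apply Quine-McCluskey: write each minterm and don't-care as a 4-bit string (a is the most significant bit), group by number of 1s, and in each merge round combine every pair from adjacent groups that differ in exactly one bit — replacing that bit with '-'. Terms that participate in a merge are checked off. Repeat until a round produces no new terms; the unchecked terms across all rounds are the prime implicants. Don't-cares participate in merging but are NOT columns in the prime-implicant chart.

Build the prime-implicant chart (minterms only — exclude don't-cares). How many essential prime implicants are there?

3

[col 0] 0001*, 0010*, 0100*, 0101*, 1001*, 1010*, 1011*, 1101*, 1110*, 1111*
[col 1] -001*, -010, -101*, 0-01*, 010-, 1-01*, 1-10*, 1-11*, 10-1*, 101-*, 11-1*, 111-*
[col 2] --01, 1--1, 1-1-
Prime implicants: --01, -010, 010-, 1--1, 1-1-
PI chart (minterm → PIs covering it):
  1 | --01  (sole → essential)
  2 | -010  (sole → essential)
  4 | 010-  (sole → essential)
  5 | --01,010-
  10 | -010,1-1-
  11 | 1--1,1-1-
  13 | --01,1--1
  15 | 1--1,1-1-
Essential prime implicants: --01, -010, 010-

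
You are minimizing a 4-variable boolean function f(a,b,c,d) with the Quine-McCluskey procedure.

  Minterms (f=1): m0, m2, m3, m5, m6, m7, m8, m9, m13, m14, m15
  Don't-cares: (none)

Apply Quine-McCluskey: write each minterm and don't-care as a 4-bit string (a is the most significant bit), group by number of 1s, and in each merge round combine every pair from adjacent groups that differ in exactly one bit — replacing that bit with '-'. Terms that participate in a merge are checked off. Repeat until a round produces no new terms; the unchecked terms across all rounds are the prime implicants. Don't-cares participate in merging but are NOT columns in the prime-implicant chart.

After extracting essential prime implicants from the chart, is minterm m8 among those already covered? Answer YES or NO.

NO

size-2^0 implicants → 0000(✓)  0010(✓)  0011(✓)  0101(✓)  0110(✓)  0111(✓)  1000(✓)  1001(✓)  1101(✓)  1110(✓)  1111(✓)
size-2^1 implicants → -000  -101(✓)  -110(✓)  -111(✓)  0-10(✓)  0-11(✓)  00-0  001-(✓)  01-1(✓)  011-(✓)  1-01  100-  11-1(✓)  111-(✓)
size-2^2 implicants → -1-1  -11-  0-1-
Unchecked terms (primes): -000, -1-1, -11-, 0-1-, 00-0, 1-01, 100-
Minterm coverage:
  m0 ⊆ -000,00-0
  m2 ⊆ 0-1-,00-0
  m3 ⊆ 0-1- [E]
  m5 ⊆ -1-1 [E]
  m6 ⊆ -11-,0-1-
  m7 ⊆ -1-1,-11-,0-1-
  m8 ⊆ -000,100-
  m9 ⊆ 1-01,100-
  m13 ⊆ -1-1,1-01
  m14 ⊆ -11- [E]
  m15 ⊆ -1-1,-11-
E = {-1-1, -11-, 0-1-}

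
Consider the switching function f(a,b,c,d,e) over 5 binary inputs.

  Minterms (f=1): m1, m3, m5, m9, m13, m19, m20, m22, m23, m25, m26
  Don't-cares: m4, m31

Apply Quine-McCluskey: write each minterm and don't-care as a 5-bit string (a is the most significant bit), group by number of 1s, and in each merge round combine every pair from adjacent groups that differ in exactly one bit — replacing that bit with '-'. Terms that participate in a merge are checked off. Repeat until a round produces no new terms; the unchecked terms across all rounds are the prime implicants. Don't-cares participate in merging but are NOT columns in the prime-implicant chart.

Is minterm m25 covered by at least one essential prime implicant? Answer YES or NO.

YES

Round 0: 00001✓ 00011✓ 00100✓ 00101✓ 01001✓ 01101✓ 10011✓ 10100✓ 10110✓ 10111✓ 11001✓ 11010 11111✓
Round 1: -0011 -0100 -1001 0-001✓ 0-101✓ 00-01✓ 000-1 0010- 01-01✓ 1-111 10-11 101-0 1011-
Round 2: 0--01
PIs = {-0011, -0100, -1001, 0--01, 000-1, 0010-, 1-111, 10-11, 101-0, 1011-, 11010}
Coverage chart:
  m1: 0--01,000-1
  m3: -0011,000-1
  m5: 0--01,0010-
  m9: -1001,0--01
  m13: 0--01 ←essential
  m19: -0011,10-11
  m20: -0100,101-0
  m22: 101-0,1011-
  m23: 1-111,10-11,1011-
  m25: -1001 ←essential
  m26: 11010 ←essential
Essential: -1001, 0--01, 11010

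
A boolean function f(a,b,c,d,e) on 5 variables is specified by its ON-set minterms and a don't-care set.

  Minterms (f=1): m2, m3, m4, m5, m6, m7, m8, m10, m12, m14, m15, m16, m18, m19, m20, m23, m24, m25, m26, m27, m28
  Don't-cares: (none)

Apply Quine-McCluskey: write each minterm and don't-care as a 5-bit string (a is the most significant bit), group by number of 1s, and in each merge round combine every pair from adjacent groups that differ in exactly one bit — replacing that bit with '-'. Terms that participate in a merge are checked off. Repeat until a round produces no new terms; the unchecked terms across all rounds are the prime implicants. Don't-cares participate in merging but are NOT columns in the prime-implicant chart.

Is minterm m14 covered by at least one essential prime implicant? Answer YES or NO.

size-2^0 implicants → 00010(✓)  00011(✓)  00100(✓)  00101(✓)  00110(✓)  00111(✓)  01000(✓)  01010(✓)  01100(✓)  01110(✓)  01111(✓)  10000(✓)  10010(✓)  10011(✓)  10100(✓)  10111(✓)  11000(✓)  11001(✓)  11010(✓)  11011(✓)  11100(✓)
size-2^1 implicants → -0010(✓)  -0011(✓)  -0100(✓)  -0111(✓)  -1000(✓)  -1010(✓)  -1100(✓)  0-010(✓)  0-100(✓)  0-110(✓)  0-111(✓)  00-10(✓)  00-11(✓)  0001-(✓)  001-0(✓)  001-1(✓)  0010-(✓)  0011-(✓)  01-00(✓)  01-10(✓)  010-0(✓)  011-0(✓)  0111-(✓)  1-000(✓)  1-010(✓)  1-011(✓)  1-100(✓)  10-00(✓)  10-11(✓)  100-0(✓)  1001-(✓)  11-00(✓)  110-0(✓)  110-1(✓)  1100-(✓)  1101-(✓)
size-2^2 implicants → --010  --100  -0-11  -001-  -1-00  -10-0  0--10  0-1-0  0-11-  00-1-  001--  01--0  1--00  1-0-0  1-01-  110--
Unchecked terms (primes): --010, --100, -0-11, -001-, -1-00, -10-0, 0--10, 0-1-0, 0-11-, 00-1-, 001--, 01--0, 1--00, 1-0-0, 1-01-, 110--
Minterm coverage:
  m2 ⊆ --010,-001-,0--10,00-1-
  m3 ⊆ -0-11,-001-,00-1-
  m4 ⊆ --100,0-1-0,001--
  m5 ⊆ 001-- [E]
  m6 ⊆ 0--10,0-1-0,0-11-,00-1-,001--
  m7 ⊆ -0-11,0-11-,00-1-,001--
  m8 ⊆ -1-00,-10-0,01--0
  m10 ⊆ --010,-10-0,0--10,01--0
  m12 ⊆ --100,-1-00,0-1-0,01--0
  m14 ⊆ 0--10,0-1-0,0-11-,01--0
  m15 ⊆ 0-11- [E]
  m16 ⊆ 1--00,1-0-0
  m18 ⊆ --010,-001-,1-0-0,1-01-
  m19 ⊆ -0-11,-001-,1-01-
  m20 ⊆ --100,1--00
  m23 ⊆ -0-11 [E]
  m24 ⊆ -1-00,-10-0,1--00,1-0-0,110--
  m25 ⊆ 110-- [E]
  m26 ⊆ --010,-10-0,1-0-0,1-01-,110--
  m27 ⊆ 1-01-,110--
  m28 ⊆ --100,-1-00,1--00
E = {-0-11, 0-11-, 001--, 110--}

YES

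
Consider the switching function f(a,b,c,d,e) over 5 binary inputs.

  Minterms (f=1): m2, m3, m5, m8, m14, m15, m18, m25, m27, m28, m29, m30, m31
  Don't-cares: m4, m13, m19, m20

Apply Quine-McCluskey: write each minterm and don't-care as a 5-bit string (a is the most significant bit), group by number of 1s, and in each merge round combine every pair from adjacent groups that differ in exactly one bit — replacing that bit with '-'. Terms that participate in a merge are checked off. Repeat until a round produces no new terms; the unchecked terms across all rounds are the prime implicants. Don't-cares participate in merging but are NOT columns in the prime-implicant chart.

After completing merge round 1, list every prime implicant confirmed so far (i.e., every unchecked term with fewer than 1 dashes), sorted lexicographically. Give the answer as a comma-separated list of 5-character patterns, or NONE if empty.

01000

size-2^0 implicants → 00010(✓)  00011(✓)  00100(✓)  00101(✓)  01000  01101(✓)  01110(✓)  01111(✓)  10010(✓)  10011(✓)  10100(✓)  11001(✓)  11011(✓)  11100(✓)  11101(✓)  11110(✓)  11111(✓)
size-2^1 implicants → -0010(✓)  -0011(✓)  -0100  -1101(✓)  -1110(✓)  -1111(✓)  0-101  0001-(✓)  0010-  011-1(✓)  0111-(✓)  1-011  1-100  1001-(✓)  11-01(✓)  11-11(✓)  110-1(✓)  111-0(✓)  111-1(✓)  1110-(✓)  1111-(✓)
size-2^2 implicants → -001-  -11-1  -111-  11--1  111--
Unchecked terms (primes): -001-, -0100, -11-1, -111-, 0-101, 0010-, 01000, 1-011, 1-100, 11--1, 111--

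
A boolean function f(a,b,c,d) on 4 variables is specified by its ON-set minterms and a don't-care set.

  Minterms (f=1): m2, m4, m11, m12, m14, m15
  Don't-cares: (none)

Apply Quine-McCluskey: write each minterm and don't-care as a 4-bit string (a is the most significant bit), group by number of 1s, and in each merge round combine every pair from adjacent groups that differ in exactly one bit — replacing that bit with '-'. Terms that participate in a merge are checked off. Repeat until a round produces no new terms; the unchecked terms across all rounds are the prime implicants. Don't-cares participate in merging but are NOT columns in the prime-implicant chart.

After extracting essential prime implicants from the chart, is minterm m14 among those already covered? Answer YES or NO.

NO

Round 0: 0010 0100✓ 1011✓ 1100✓ 1110✓ 1111✓
Round 1: -100 1-11 11-0 111-
PIs = {-100, 0010, 1-11, 11-0, 111-}
Coverage chart:
  m2: 0010 ←essential
  m4: -100 ←essential
  m11: 1-11 ←essential
  m12: -100,11-0
  m14: 11-0,111-
  m15: 1-11,111-
Essential: -100, 0010, 1-11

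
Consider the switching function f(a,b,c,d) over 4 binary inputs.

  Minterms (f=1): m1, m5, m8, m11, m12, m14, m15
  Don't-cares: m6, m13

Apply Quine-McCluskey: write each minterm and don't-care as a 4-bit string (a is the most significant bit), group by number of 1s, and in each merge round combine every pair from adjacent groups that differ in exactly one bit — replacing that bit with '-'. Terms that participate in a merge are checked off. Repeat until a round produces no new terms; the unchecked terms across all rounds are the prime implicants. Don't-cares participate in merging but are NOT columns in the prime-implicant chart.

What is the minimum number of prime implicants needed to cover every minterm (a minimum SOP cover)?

[col 0] 0001*, 0101*, 0110*, 1000*, 1011*, 1100*, 1101*, 1110*, 1111*
[col 1] -101, -110, 0-01, 1-00, 1-11, 11-0*, 11-1*, 110-*, 111-*
[col 2] 11--
Prime implicants: -101, -110, 0-01, 1-00, 1-11, 11--
PI chart (minterm → PIs covering it):
  1 | 0-01  (sole → essential)
  5 | -101,0-01
  8 | 1-00  (sole → essential)
  11 | 1-11  (sole → essential)
  12 | 1-00,11--
  14 | -110,11--
  15 | 1-11,11--
Essential prime implicants: 0-01, 1-00, 1-11
Petrick residual → -110
Minimum SOP uses 4 PIs: bcd' + a'c'd + ac'd' + acd

4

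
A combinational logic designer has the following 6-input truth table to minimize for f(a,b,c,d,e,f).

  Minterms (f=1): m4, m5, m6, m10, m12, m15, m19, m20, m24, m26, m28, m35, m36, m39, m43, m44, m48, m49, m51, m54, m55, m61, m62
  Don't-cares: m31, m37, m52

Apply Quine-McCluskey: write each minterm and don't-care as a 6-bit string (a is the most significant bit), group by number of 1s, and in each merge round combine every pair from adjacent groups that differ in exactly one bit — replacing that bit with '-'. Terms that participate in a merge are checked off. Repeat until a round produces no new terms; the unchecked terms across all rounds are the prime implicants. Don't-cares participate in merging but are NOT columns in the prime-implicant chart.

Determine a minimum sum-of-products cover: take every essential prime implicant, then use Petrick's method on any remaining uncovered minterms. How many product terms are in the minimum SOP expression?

Round 0: 000100✓ 000101✓ 000110✓ 001010✓ 001100✓ 001111✓ 010011✓ 010100✓ 011000✓ 011010✓ 011100✓ 011111✓ 100011✓ 100100✓ 100101✓ 100111✓ 101011✓ 101100✓ 110000✓ 110001✓ 110011✓ 110100✓ 110110✓ 110111✓ 111101 111110✓
Round 1: -00100✓ -00101✓ -01100✓ -10011 -10100✓ 0-0100✓ 0-1010 0-1100✓ 0-1111 00-100✓ 0001-0 00010-✓ 01-100✓ 011-00 0110-0 1-0011✓ 1-0100✓ 1-0111✓ 10-011 10-100✓ 100-11✓ 1001-1 10010-✓ 11-110 110-00 110-11✓ 1100-1 11000- 1101-0 11011-
Round 2: --0100 -0-100 -0010- 0--100 1-0-11
PIs = {--0100, -0-100, -0010-, -10011, 0--100, 0-1010, 0-1111, 0001-0, 011-00, 0110-0, 1-0-11, 10-011, 1001-1, 11-110, 110-00, 1100-1, 11000-, 1101-0, 11011-, 111101}
Coverage chart:
  m4: --0100,-0-100,-0010-,0--100,0001-0
  m5: -0010- ←essential
  m6: 0001-0 ←essential
  m10: 0-1010 ←essential
  m12: -0-100,0--100
  m15: 0-1111 ←essential
  m19: -10011 ←essential
  m20: --0100,0--100
  m24: 011-00,0110-0
  m26: 0-1010,0110-0
  m28: 0--100,011-00
  m35: 1-0-11,10-011
  m36: --0100,-0-100,-0010-
  m39: 1-0-11,1001-1
  m43: 10-011 ←essential
  m44: -0-100 ←essential
  m48: 110-00,11000-
  m49: 1100-1,11000-
  m51: -10011,1-0-11,1100-1
  m54: 11-110,1101-0,11011-
  m55: 1-0-11,11011-
  m61: 111101 ←essential
  m62: 11-110 ←essential
Essential: -0-100, -0010-, -10011, 0-1010, 0-1111, 0001-0, 10-011, 11-110, 111101
Petrick residual → --0100, 011-00, 1-0-11, 11000-
Min cover (13 terms): c'de'f' + b'de'f' + b'c'de' + bc'd'ef + a'cd'ef' + a'cdef + a'b'c'df' + a'bce'f' + ac'ef + ab'd'ef + abdef' + abc'd'e' + abcde'f

13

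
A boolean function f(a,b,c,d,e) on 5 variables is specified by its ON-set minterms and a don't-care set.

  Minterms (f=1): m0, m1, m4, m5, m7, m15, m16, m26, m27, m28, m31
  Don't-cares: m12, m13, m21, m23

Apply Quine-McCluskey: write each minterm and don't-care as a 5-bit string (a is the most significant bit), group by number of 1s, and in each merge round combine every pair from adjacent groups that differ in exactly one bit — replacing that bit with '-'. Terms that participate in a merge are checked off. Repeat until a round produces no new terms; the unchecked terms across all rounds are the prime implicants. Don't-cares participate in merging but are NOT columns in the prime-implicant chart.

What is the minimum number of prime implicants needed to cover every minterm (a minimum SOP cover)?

5

[col 0] 00000*, 00001*, 00100*, 00101*, 00111*, 01100*, 01101*, 01111*, 10000*, 10101*, 10111*, 11010*, 11011*, 11100*, 11111*
[col 1] -0000, -0101*, -0111*, -1100, -1111*, 0-100*, 0-101*, 0-111*, 00-00*, 00-01*, 0000-*, 001-1*, 0010-*, 011-1*, 0110-*, 1-111*, 101-1*, 11-11, 1101-
[col 2] --111, -01-1, 0-1-1, 0-10-, 00-0-
Prime implicants: --111, -0000, -01-1, -1100, 0-1-1, 0-10-, 00-0-, 11-11, 1101-
PI chart (minterm → PIs covering it):
  0 | -0000,00-0-
  1 | 00-0-  (sole → essential)
  4 | 0-10-,00-0-
  5 | -01-1,0-1-1,0-10-,00-0-
  7 | --111,-01-1,0-1-1
  15 | --111,0-1-1
  16 | -0000  (sole → essential)
  26 | 1101-  (sole → essential)
  27 | 11-11,1101-
  28 | -1100  (sole → essential)
  31 | --111,11-11
Essential prime implicants: -0000, -1100, 00-0-, 1101-
Petrick residual → --111
Minimum SOP uses 5 PIs: cde + b'c'd'e' + bcd'e' + a'b'd' + abc'd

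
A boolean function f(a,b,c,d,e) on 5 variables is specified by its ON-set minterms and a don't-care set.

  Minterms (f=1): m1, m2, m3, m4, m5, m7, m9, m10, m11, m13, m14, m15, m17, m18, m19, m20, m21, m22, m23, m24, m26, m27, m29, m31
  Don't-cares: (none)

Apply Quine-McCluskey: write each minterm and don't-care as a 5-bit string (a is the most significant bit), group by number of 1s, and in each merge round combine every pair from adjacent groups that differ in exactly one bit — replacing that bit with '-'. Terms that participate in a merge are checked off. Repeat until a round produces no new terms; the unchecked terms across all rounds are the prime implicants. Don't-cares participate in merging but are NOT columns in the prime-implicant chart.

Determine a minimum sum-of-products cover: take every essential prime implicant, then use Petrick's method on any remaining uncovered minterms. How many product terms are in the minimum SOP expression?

8

size-2^0 implicants → 00001(✓)  00010(✓)  00011(✓)  00100(✓)  00101(✓)  00111(✓)  01001(✓)  01010(✓)  01011(✓)  01101(✓)  01110(✓)  01111(✓)  10001(✓)  10010(✓)  10011(✓)  10100(✓)  10101(✓)  10110(✓)  10111(✓)  11000(✓)  11010(✓)  11011(✓)  11101(✓)  11111(✓)
size-2^1 implicants → -0001(✓)  -0010(✓)  -0011(✓)  -0100(✓)  -0101(✓)  -0111(✓)  -1010(✓)  -1011(✓)  -1101(✓)  -1111(✓)  0-001(✓)  0-010(✓)  0-011(✓)  0-101(✓)  0-111(✓)  00-01(✓)  00-11(✓)  000-1(✓)  0001-(✓)  001-1(✓)  0010-(✓)  01-01(✓)  01-10(✓)  01-11(✓)  010-1(✓)  0101-(✓)  011-1(✓)  0111-(✓)  1-010(✓)  1-011(✓)  1-101(✓)  1-111(✓)  10-01(✓)  10-10(✓)  10-11(✓)  100-1(✓)  1001-(✓)  101-0(✓)  101-1(✓)  1010-(✓)  1011-(✓)  11-11(✓)  110-0  1101-(✓)  111-1(✓)
size-2^2 implicants → --010(✓)  --011(✓)  --101(✓)  --111(✓)  -0-01(✓)  -0-11(✓)  -00-1(✓)  -001-(✓)  -01-1(✓)  -010-  -1-11(✓)  -101-(✓)  -11-1(✓)  0--01(✓)  0--11(✓)  0-0-1(✓)  0-01-(✓)  0-1-1(✓)  00--1(✓)  01--1(✓)  01-1-  1--11(✓)  1-01-(✓)  1-1-1(✓)  10--1(✓)  10-1-  101--
size-2^3 implicants → ---11  --01-  --1-1  -0--1  0---1
Unchecked terms (primes): ---11, --01-, --1-1, -0--1, -010-, 0---1, 01-1-, 10-1-, 101--, 110-0
Minterm coverage:
  m1 ⊆ -0--1,0---1
  m2 ⊆ --01- [E]
  m3 ⊆ ---11,--01-,-0--1,0---1
  m4 ⊆ -010- [E]
  m5 ⊆ --1-1,-0--1,-010-,0---1
  m7 ⊆ ---11,--1-1,-0--1,0---1
  m9 ⊆ 0---1 [E]
  m10 ⊆ --01-,01-1-
  m11 ⊆ ---11,--01-,0---1,01-1-
  m13 ⊆ --1-1,0---1
  m14 ⊆ 01-1- [E]
  m15 ⊆ ---11,--1-1,0---1,01-1-
  m17 ⊆ -0--1 [E]
  m18 ⊆ --01-,10-1-
  m19 ⊆ ---11,--01-,-0--1,10-1-
  m20 ⊆ -010-,101--
  m21 ⊆ --1-1,-0--1,-010-,101--
  m22 ⊆ 10-1-,101--
  m23 ⊆ ---11,--1-1,-0--1,10-1-,101--
  m24 ⊆ 110-0 [E]
  m26 ⊆ --01-,110-0
  m27 ⊆ ---11,--01-
  m29 ⊆ --1-1 [E]
  m31 ⊆ ---11,--1-1
E = {--01-, --1-1, -0--1, -010-, 0---1, 01-1-, 110-0}
Petrick residual → 10-1-
Cover = c'd + ce + b'e + b'cd' + a'e + a'bd + ab'd + abc'e'  |cover|=8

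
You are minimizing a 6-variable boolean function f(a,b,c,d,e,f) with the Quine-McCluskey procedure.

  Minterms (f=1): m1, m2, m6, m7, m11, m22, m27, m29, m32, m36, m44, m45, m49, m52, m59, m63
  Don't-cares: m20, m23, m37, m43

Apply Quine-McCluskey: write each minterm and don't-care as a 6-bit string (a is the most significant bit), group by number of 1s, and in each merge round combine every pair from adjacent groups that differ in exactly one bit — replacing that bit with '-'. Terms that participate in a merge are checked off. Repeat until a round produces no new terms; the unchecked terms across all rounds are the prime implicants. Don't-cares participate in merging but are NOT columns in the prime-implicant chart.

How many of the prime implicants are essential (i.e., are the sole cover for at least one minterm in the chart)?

9

Round 0: 000001 000010✓ 000110✓ 000111✓ 001011✓ 010100✓ 010110✓ 010111✓ 011011✓ 011101 100000✓ 100100✓ 100101✓ 101011✓ 101100✓ 101101✓ 110001 110100✓ 111011✓ 111111✓
Round 1: -01011✓ -10100 -11011✓ 0-0110✓ 0-0111✓ 0-1011✓ 000-10 00011-✓ 0101-0 01011-✓ 1-0100 1-1011✓ 10-100✓ 10-101✓ 100-00 10010-✓ 10110-✓ 111-11
Round 2: --1011 0-011- 10-10-
PIs = {--1011, -10100, 0-011-, 000-10, 000001, 0101-0, 011101, 1-0100, 10-10-, 100-00, 110001, 111-11}
Coverage chart:
  m1: 000001 ←essential
  m2: 000-10 ←essential
  m6: 0-011-,000-10
  m7: 0-011- ←essential
  m11: --1011 ←essential
  m22: 0-011-,0101-0
  m27: --1011 ←essential
  m29: 011101 ←essential
  m32: 100-00 ←essential
  m36: 1-0100,10-10-,100-00
  m44: 10-10- ←essential
  m45: 10-10- ←essential
  m49: 110001 ←essential
  m52: -10100,1-0100
  m59: --1011,111-11
  m63: 111-11 ←essential
Essential: --1011, 0-011-, 000-10, 000001, 011101, 10-10-, 100-00, 110001, 111-11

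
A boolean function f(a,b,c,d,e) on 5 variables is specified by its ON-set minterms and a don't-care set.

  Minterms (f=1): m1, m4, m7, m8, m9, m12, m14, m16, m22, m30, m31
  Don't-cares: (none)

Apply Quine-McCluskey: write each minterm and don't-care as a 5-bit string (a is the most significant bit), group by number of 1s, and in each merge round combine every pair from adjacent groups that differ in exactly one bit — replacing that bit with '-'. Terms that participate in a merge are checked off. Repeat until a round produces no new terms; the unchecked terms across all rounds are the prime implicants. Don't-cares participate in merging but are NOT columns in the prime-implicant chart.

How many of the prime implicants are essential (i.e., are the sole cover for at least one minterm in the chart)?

[col 0] 00001*, 00100*, 00111, 01000*, 01001*, 01100*, 01110*, 10000, 10110*, 11110*, 11111*
[col 1] -1110, 0-001, 0-100, 01-00, 0100-, 011-0, 1-110, 1111-
Prime implicants: -1110, 0-001, 0-100, 00111, 01-00, 0100-, 011-0, 1-110, 10000, 1111-
PI chart (minterm → PIs covering it):
  1 | 0-001  (sole → essential)
  4 | 0-100  (sole → essential)
  7 | 00111  (sole → essential)
  8 | 01-00,0100-
  9 | 0-001,0100-
  12 | 0-100,01-00,011-0
  14 | -1110,011-0
  16 | 10000  (sole → essential)
  22 | 1-110  (sole → essential)
  30 | -1110,1-110,1111-
  31 | 1111-  (sole → essential)
Essential prime implicants: 0-001, 0-100, 00111, 1-110, 10000, 1111-

6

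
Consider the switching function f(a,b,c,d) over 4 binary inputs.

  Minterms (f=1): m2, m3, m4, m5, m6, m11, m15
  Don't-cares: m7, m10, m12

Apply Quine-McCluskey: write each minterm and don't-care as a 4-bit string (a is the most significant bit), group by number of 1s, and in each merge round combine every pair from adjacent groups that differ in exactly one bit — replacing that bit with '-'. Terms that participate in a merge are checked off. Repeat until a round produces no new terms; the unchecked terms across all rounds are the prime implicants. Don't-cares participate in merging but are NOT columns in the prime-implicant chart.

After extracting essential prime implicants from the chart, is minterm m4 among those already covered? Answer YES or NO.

Round 0: 0010✓ 0011✓ 0100✓ 0101✓ 0110✓ 0111✓ 1010✓ 1011✓ 1100✓ 1111✓
Round 1: -010✓ -011✓ -100 -111✓ 0-10✓ 0-11✓ 001-✓ 01-0✓ 01-1✓ 010-✓ 011-✓ 1-11✓ 101-✓
Round 2: --11 -01- 0-1- 01--
PIs = {--11, -01-, -100, 0-1-, 01--}
Coverage chart:
  m2: -01-,0-1-
  m3: --11,-01-,0-1-
  m4: -100,01--
  m5: 01-- ←essential
  m6: 0-1-,01--
  m11: --11,-01-
  m15: --11 ←essential
Essential: --11, 01--

YES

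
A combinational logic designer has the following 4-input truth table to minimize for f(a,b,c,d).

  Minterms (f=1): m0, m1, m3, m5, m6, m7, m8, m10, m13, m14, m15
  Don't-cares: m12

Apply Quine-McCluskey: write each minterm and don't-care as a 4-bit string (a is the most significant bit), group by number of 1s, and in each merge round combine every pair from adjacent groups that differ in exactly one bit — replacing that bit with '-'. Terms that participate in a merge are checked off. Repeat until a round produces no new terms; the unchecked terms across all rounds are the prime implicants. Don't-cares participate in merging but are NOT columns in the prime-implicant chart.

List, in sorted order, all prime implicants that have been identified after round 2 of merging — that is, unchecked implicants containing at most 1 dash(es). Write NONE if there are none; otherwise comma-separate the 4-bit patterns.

[col 0] 0000*, 0001*, 0011*, 0101*, 0110*, 0111*, 1000*, 1010*, 1100*, 1101*, 1110*, 1111*
[col 1] -000, -101*, -110*, -111*, 0-01*, 0-11*, 00-1*, 000-, 01-1*, 011-*, 1-00*, 1-10*, 10-0*, 11-0*, 11-1*, 110-*, 111-*
[col 2] -1-1, -11-, 0--1, 1--0, 11--
Prime implicants: -000, -1-1, -11-, 0--1, 000-, 1--0, 11--

-000, 000-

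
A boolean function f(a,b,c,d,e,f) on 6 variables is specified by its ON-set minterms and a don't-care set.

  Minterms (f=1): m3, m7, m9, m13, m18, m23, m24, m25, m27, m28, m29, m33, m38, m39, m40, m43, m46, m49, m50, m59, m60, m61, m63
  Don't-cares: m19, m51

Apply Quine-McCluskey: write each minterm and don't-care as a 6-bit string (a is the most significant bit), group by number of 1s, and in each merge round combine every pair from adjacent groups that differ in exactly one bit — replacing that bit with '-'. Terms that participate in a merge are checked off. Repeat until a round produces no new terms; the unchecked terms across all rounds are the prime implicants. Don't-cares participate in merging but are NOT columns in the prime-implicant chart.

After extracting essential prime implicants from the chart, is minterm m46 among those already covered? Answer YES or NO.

YES

[col 0] 000011*, 000111*, 001001*, 001101*, 010010*, 010011*, 010111*, 011000*, 011001*, 011011*, 011100*, 011101*, 100001*, 100110*, 100111*, 101000, 101011*, 101110*, 110001*, 110010*, 110011*, 111011*, 111100*, 111101*, 111111*
[col 1] -00111, -10010*, -10011*, -11011*, -11100*, -11101*, 0-0011*, 0-0111*, 0-1001*, 0-1101*, 000-11*, 001-01*, 01-011*, 010-11*, 01001-*, 011-00*, 011-01*, 0110-1, 01100-*, 01110-*, 1-0001, 1-1011, 10-110, 10011-, 11-011*, 1100-1, 11001-*, 111-11, 1111-1, 11110-*
[col 2] -1-011, -1001-, -1110-, 0-0-11, 0-1-01, 011-0-
Prime implicants: -00111, -1-011, -1001-, -1110-, 0-0-11, 0-1-01, 011-0-, 0110-1, 1-0001, 1-1011, 10-110, 10011-, 101000, 1100-1, 111-11, 1111-1
PI chart (minterm → PIs covering it):
  3 | 0-0-11  (sole → essential)
  7 | -00111,0-0-11
  9 | 0-1-01  (sole → essential)
  13 | 0-1-01  (sole → essential)
  18 | -1001-  (sole → essential)
  23 | 0-0-11  (sole → essential)
  24 | 011-0-  (sole → essential)
  25 | 0-1-01,011-0-,0110-1
  27 | -1-011,0110-1
  28 | -1110-,011-0-
  29 | -1110-,0-1-01,011-0-
  33 | 1-0001  (sole → essential)
  38 | 10-110,10011-
  39 | -00111,10011-
  40 | 101000  (sole → essential)
  43 | 1-1011  (sole → essential)
  46 | 10-110  (sole → essential)
  49 | 1-0001,1100-1
  50 | -1001-  (sole → essential)
  59 | -1-011,1-1011,111-11
  60 | -1110-  (sole → essential)
  61 | -1110-,1111-1
  63 | 111-11,1111-1
Essential prime implicants: -1001-, -1110-, 0-0-11, 0-1-01, 011-0-, 1-0001, 1-1011, 10-110, 101000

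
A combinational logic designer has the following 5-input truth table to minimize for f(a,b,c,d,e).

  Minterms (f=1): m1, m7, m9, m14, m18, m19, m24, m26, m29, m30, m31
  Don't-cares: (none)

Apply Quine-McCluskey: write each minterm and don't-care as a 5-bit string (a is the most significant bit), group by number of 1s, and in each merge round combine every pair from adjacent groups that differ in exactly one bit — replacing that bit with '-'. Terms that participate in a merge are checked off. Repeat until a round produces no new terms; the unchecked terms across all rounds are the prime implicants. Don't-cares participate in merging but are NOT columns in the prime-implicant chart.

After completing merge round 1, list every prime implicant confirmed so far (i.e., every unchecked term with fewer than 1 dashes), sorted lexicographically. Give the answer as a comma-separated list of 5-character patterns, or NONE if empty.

00111

[col 0] 00001*, 00111, 01001*, 01110*, 10010*, 10011*, 11000*, 11010*, 11101*, 11110*, 11111*
[col 1] -1110, 0-001, 1-010, 1001-, 11-10, 110-0, 111-1, 1111-
Prime implicants: -1110, 0-001, 00111, 1-010, 1001-, 11-10, 110-0, 111-1, 1111-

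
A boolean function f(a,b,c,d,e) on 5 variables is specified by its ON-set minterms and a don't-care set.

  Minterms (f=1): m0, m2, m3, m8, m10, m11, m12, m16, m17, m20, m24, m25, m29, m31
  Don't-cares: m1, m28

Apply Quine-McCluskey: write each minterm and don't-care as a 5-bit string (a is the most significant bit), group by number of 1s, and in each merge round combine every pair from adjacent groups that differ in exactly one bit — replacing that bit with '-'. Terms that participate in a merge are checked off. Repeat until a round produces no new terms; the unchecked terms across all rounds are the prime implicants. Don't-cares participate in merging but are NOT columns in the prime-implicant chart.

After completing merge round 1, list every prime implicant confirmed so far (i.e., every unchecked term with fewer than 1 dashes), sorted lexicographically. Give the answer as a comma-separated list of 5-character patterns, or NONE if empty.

size-2^0 implicants → 00000(✓)  00001(✓)  00010(✓)  00011(✓)  01000(✓)  01010(✓)  01011(✓)  01100(✓)  10000(✓)  10001(✓)  10100(✓)  11000(✓)  11001(✓)  11100(✓)  11101(✓)  11111(✓)
size-2^1 implicants → -0000(✓)  -0001(✓)  -1000(✓)  -1100(✓)  0-000(✓)  0-010(✓)  0-011(✓)  000-0(✓)  000-1(✓)  0000-(✓)  0001-(✓)  01-00(✓)  010-0(✓)  0101-(✓)  1-000(✓)  1-001(✓)  1-100(✓)  10-00(✓)  1000-(✓)  11-00(✓)  11-01(✓)  1100-(✓)  111-1  1110-(✓)
size-2^2 implicants → --000  -000-  -1-00  0-0-0  0-01-  000--  1--00  1-00-  11-0-
Unchecked terms (primes): --000, -000-, -1-00, 0-0-0, 0-01-, 000--, 1--00, 1-00-, 11-0-, 111-1

NONE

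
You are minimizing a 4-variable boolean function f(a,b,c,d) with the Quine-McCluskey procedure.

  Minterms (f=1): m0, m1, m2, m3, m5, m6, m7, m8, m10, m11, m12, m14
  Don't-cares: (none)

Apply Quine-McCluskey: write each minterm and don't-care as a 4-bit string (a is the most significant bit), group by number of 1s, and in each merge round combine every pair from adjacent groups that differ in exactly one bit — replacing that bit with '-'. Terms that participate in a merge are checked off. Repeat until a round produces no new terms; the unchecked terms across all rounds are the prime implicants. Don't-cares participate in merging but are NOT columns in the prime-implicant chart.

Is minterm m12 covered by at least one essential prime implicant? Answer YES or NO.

size-2^0 implicants → 0000(✓)  0001(✓)  0010(✓)  0011(✓)  0101(✓)  0110(✓)  0111(✓)  1000(✓)  1010(✓)  1011(✓)  1100(✓)  1110(✓)
size-2^1 implicants → -000(✓)  -010(✓)  -011(✓)  -110(✓)  0-01(✓)  0-10(✓)  0-11(✓)  00-0(✓)  00-1(✓)  000-(✓)  001-(✓)  01-1(✓)  011-(✓)  1-00(✓)  1-10(✓)  10-0(✓)  101-(✓)  11-0(✓)
size-2^2 implicants → --10  -0-0  -01-  0--1  0-1-  00--  1--0
Unchecked terms (primes): --10, -0-0, -01-, 0--1, 0-1-, 00--, 1--0
Minterm coverage:
  m0 ⊆ -0-0,00--
  m1 ⊆ 0--1,00--
  m2 ⊆ --10,-0-0,-01-,0-1-,00--
  m3 ⊆ -01-,0--1,0-1-,00--
  m5 ⊆ 0--1 [E]
  m6 ⊆ --10,0-1-
  m7 ⊆ 0--1,0-1-
  m8 ⊆ -0-0,1--0
  m10 ⊆ --10,-0-0,-01-,1--0
  m11 ⊆ -01- [E]
  m12 ⊆ 1--0 [E]
  m14 ⊆ --10,1--0
E = {-01-, 0--1, 1--0}

YES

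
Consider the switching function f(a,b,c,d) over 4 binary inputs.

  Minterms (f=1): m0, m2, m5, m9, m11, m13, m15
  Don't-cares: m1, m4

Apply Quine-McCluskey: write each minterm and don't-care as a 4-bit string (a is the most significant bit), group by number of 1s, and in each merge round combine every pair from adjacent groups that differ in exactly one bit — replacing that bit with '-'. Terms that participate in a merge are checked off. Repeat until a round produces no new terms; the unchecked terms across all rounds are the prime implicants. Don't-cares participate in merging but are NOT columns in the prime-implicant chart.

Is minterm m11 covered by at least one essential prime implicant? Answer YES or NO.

size-2^0 implicants → 0000(✓)  0001(✓)  0010(✓)  0100(✓)  0101(✓)  1001(✓)  1011(✓)  1101(✓)  1111(✓)
size-2^1 implicants → -001(✓)  -101(✓)  0-00(✓)  0-01(✓)  00-0  000-(✓)  010-(✓)  1-01(✓)  1-11(✓)  10-1(✓)  11-1(✓)
size-2^2 implicants → --01  0-0-  1--1
Unchecked terms (primes): --01, 0-0-, 00-0, 1--1
Minterm coverage:
  m0 ⊆ 0-0-,00-0
  m2 ⊆ 00-0 [E]
  m5 ⊆ --01,0-0-
  m9 ⊆ --01,1--1
  m11 ⊆ 1--1 [E]
  m13 ⊆ --01,1--1
  m15 ⊆ 1--1 [E]
E = {00-0, 1--1}

YES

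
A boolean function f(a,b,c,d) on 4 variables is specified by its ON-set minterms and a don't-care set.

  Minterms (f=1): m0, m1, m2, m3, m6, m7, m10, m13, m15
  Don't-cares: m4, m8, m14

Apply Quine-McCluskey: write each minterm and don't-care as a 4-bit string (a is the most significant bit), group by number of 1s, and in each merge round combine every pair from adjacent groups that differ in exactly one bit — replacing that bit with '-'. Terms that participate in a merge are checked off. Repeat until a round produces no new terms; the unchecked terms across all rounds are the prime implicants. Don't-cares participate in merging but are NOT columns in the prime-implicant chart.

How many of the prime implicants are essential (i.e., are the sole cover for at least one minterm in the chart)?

2

size-2^0 implicants → 0000(✓)  0001(✓)  0010(✓)  0011(✓)  0100(✓)  0110(✓)  0111(✓)  1000(✓)  1010(✓)  1101(✓)  1110(✓)  1111(✓)
size-2^1 implicants → -000(✓)  -010(✓)  -110(✓)  -111(✓)  0-00(✓)  0-10(✓)  0-11(✓)  00-0(✓)  00-1(✓)  000-(✓)  001-(✓)  01-0(✓)  011-(✓)  1-10(✓)  10-0(✓)  11-1  111-(✓)
size-2^2 implicants → --10  -0-0  -11-  0--0  0-1-  00--
Unchecked terms (primes): --10, -0-0, -11-, 0--0, 0-1-, 00--, 11-1
Minterm coverage:
  m0 ⊆ -0-0,0--0,00--
  m1 ⊆ 00-- [E]
  m2 ⊆ --10,-0-0,0--0,0-1-,00--
  m3 ⊆ 0-1-,00--
  m6 ⊆ --10,-11-,0--0,0-1-
  m7 ⊆ -11-,0-1-
  m10 ⊆ --10,-0-0
  m13 ⊆ 11-1 [E]
  m15 ⊆ -11-,11-1
E = {00--, 11-1}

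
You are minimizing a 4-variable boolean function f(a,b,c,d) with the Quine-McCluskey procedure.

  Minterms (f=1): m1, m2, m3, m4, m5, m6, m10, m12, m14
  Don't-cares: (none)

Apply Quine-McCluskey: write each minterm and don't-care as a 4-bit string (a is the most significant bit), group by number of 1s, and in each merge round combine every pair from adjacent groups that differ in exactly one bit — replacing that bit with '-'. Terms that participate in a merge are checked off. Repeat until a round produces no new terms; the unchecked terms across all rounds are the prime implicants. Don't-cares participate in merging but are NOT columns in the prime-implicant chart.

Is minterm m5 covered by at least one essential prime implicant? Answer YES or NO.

Round 0: 0001✓ 0010✓ 0011✓ 0100✓ 0101✓ 0110✓ 1010✓ 1100✓ 1110✓
Round 1: -010✓ -100✓ -110✓ 0-01 0-10✓ 00-1 001- 01-0✓ 010- 1-10✓ 11-0✓
Round 2: --10 -1-0
PIs = {--10, -1-0, 0-01, 00-1, 001-, 010-}
Coverage chart:
  m1: 0-01,00-1
  m2: --10,001-
  m3: 00-1,001-
  m4: -1-0,010-
  m5: 0-01,010-
  m6: --10,-1-0
  m10: --10 ←essential
  m12: -1-0 ←essential
  m14: --10,-1-0
Essential: --10, -1-0

NO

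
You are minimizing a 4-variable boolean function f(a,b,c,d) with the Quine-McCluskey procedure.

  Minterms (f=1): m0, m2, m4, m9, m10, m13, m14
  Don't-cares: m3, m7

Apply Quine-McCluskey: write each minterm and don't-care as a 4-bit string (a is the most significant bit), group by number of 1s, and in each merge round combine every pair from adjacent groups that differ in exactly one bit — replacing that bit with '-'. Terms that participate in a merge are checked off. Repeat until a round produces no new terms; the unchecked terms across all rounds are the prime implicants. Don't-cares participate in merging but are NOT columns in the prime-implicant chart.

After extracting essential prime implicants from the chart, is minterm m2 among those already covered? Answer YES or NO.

NO

[col 0] 0000*, 0010*, 0011*, 0100*, 0111*, 1001*, 1010*, 1101*, 1110*
[col 1] -010, 0-00, 0-11, 00-0, 001-, 1-01, 1-10
Prime implicants: -010, 0-00, 0-11, 00-0, 001-, 1-01, 1-10
PI chart (minterm → PIs covering it):
  0 | 0-00,00-0
  2 | -010,00-0,001-
  4 | 0-00  (sole → essential)
  9 | 1-01  (sole → essential)
  10 | -010,1-10
  13 | 1-01  (sole → essential)
  14 | 1-10  (sole → essential)
Essential prime implicants: 0-00, 1-01, 1-10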